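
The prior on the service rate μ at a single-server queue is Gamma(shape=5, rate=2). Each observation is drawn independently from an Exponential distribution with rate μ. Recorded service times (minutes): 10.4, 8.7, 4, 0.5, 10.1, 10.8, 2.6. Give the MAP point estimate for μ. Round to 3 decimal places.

μ̂_MAP = 0.224

The Exponential(rate=μ) likelihood is ∝ μ^n e^(−μΣtᵢ). Here n = 7 and Σtᵢ = 10.4 + 8.7 + 4 + 0.5 + 10.1 + 10.8 + 2.6 = 47.1.
Posterior ∝ μ^4e^(−2μ) · μ^7e^(−47.1μ) = μ^11e^(−49.1μ), i.e. Gamma(12, 49.1).
Mode = (a−1)/b = 11/49.1 ≈ 0.224.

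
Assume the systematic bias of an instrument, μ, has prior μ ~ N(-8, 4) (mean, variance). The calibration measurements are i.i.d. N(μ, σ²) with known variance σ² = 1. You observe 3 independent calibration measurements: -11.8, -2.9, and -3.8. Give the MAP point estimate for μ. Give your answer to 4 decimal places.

n = 3; x̄ = ((-11.8) + (-2.9) + (-3.8))/3 = -18.5/3 = -37/6 ≈ -6.1667.
For a Normal prior and Normal likelihood with known variance, the posterior is Normal; its mode equals its mean, the precision-weighted average.
Prior precision 1/σ₀² = 1/4 = 0.25; data precision n/σ² = 3/1 = 3.
μ̂ = (0.25·(-8) + 3·(-37/6)) / (0.25 + 3) = (-20.5)/3.25 = -82/13 ≈ -6.3077.

μ̂_MAP = -6.3077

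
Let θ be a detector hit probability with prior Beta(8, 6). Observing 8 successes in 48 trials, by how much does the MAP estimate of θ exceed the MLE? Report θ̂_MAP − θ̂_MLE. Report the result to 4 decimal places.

MAP − MLE = 0.0833

Posterior is Beta(16, 46); MAP = (16−1)/(62−2) = 15/60 ≈ 0.25000.
MLE ignores the prior: θ̂_MLE = k/n = 8/48 ≈ 0.16667.
Difference = 15/60 − 8/48 = 1/12 ≈ 0.0833.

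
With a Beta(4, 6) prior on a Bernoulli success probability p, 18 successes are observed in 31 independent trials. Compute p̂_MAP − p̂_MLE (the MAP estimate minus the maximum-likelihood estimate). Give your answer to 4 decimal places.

MAP − MLE = -0.0422

Posterior is Beta(22, 19); MAP = (22−1)/(41−2) = 21/39 ≈ 0.53846.
MLE ignores the prior: p̂_MLE = k/n = 18/31 ≈ 0.58065.
Difference = 21/39 − 18/31 = -17/403 ≈ -0.0422.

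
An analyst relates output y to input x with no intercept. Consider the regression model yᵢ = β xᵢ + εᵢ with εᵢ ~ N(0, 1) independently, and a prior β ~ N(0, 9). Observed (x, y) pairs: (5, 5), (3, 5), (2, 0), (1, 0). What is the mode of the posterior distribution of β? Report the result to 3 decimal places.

log p(β | y) = −Σ(yᵢ − βxᵢ)²/(2·1) − β²/(2·9) + const.
Setting the derivative to zero: Σxᵢ(yᵢ − βxᵢ)/1 − β/9 = 0, so β = Σxᵢyᵢ / (Σxᵢ² + σ²/τ²).
Σxᵢyᵢ = 5·5 + 3·5 + 2·0 + 1·0 = 40; Σxᵢ² = 39; σ²/τ² = 1/9.
β̂_MAP = 40 / (39 + 1/9) = 40/(352/9) = 45/44 ≈ 1.023.

β̂_MAP = 1.023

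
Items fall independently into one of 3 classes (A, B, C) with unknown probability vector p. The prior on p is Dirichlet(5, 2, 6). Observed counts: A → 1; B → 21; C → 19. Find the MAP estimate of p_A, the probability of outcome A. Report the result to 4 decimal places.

MAP estimate of p_A = 0.0980

The posterior is Dirichlet(αᵢ + nᵢ) = Dirichlet(6, 23, 25).
For a Dirichlet(a₁,…,a_K) with all aᵢ > 1, the mode has j-th component (aⱼ − 1)/(Σaᵢ − K).
Here Σaᵢ = 54 and K = 3, so p_A = (6 − 1)/(54 − 3) = 5/51 ≈ 0.0980.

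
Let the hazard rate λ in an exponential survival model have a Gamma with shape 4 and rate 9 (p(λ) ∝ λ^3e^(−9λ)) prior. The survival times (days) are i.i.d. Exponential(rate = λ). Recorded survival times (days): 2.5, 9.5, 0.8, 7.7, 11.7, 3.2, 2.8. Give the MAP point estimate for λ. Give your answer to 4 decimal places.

λ̂_MAP = 0.2119

The Exponential(rate=λ) likelihood is ∝ λ^n e^(−λΣtᵢ). Here n = 7 and Σtᵢ = 2.5 + 9.5 + 0.8 + 7.7 + 11.7 + 3.2 + 2.8 = 38.2.
Posterior ∝ λ^3e^(−9λ) · λ^7e^(−38.2λ) = λ^10e^(−47.2λ), i.e. Gamma(11, 47.2).
Mode = (a−1)/b = 10/47.2 ≈ 0.2119.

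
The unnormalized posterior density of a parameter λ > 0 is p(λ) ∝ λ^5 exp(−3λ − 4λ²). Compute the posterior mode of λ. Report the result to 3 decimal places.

ℓ'(λ) = 5/λ − 3 − 8λ. Setting this to zero and multiplying by λ: 8λ² + 3λ − 5 = 0.
λ = (−3 + √(3² + 4·8·5)) / (2·8) = (−3 + √169) / 16 = (−3 + 13)/16 = 5/8.
ℓ''(λ) = −5/λ² − 8 < 0, confirming a maximum.

λ̂_MAP = 0.625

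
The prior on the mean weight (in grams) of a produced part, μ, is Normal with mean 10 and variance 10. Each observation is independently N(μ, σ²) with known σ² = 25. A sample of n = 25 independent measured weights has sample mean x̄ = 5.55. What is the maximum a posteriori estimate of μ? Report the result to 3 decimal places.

n = 25, x̄ = 5.55.
For a Normal prior and Normal likelihood with known variance, the posterior is Normal; its mode equals its mean, the precision-weighted average.
Prior precision 1/σ₀² = 1/10 = 0.1; data precision n/σ² = 25/25 = 1.
μ̂ = (0.1·10 + 1·5.55) / (0.1 + 1) = 6.55/1.1 = 131/22 ≈ 5.955.

μ̂_MAP = 5.955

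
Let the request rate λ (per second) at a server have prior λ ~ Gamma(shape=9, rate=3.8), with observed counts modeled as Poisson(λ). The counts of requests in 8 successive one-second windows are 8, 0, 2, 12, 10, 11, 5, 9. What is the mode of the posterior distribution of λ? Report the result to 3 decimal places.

Σxᵢ = 8+0+2+12+10+11+5+9 = 57, with n = 8.
Posterior ∝ λ^8e^(−3.8λ) · λ^57e^(−8λ) = λ^65e^(−11.8λ), i.e. Gamma(shape=66, rate=11.8).
The mode of a Gamma(a, b) with a ≥ 1 (shape–rate) is (a−1)/b = 65/11.8 ≈ 5.508.

λ̂_MAP = 5.508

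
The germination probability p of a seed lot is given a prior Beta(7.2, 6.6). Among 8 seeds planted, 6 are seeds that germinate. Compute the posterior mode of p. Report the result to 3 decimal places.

p̂_MAP = 0.616

Prior: Beta(7.2, 6.6).
Data: 6 successes in 8 trials. The binomial likelihood contributes p^6(1−p)^2, so the posterior is Beta(7.2+6, 6.6+2) = Beta(13.2, 8.6).
For Beta(a, b) with a, b > 1 the mode is (a−1)/(a+b−2) = 12.2/19.8 ≈ 0.616.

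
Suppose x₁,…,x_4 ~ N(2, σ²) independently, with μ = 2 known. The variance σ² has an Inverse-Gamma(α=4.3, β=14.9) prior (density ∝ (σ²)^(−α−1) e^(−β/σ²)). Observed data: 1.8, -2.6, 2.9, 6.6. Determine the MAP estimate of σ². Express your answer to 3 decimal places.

σ̂²_MAP = 4.998

Sum of squared deviations about the known mean: SS = (1.8−2)² + (-2.6−2)² + (2.9−2)² + (6.6−2)² = 43.17.
The Normal likelihood contributes (σ²)^(−n/2) exp(−SS/(2σ²)), so the posterior is Inverse-Gamma(α + n/2, β + SS/2) = Inverse-Gamma(6.3, 36.485).
The mode of Inverse-Gamma(a, b) is b/(a+1) = 36.485/7.3 ≈ 4.998.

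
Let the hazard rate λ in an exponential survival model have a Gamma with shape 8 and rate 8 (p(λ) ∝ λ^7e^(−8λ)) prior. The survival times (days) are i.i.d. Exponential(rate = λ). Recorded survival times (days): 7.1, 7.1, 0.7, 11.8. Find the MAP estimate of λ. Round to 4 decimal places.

λ̂_MAP = 0.3170

The Exponential(rate=λ) likelihood is ∝ λ^n e^(−λΣtᵢ). Here n = 4 and Σtᵢ = 7.1 + 7.1 + 0.7 + 11.8 = 26.7.
Posterior ∝ λ^7e^(−8λ) · λ^4e^(−26.7λ) = λ^11e^(−34.7λ), i.e. Gamma(12, 34.7).
Mode = (a−1)/b = 11/34.7 ≈ 0.3170.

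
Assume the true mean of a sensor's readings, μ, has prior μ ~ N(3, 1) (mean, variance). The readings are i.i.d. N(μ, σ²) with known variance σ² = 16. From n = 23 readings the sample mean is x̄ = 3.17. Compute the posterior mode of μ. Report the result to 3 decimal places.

μ̂_MAP = 3.100

n = 23, x̄ = 3.17.
For a Normal prior and Normal likelihood with known variance, the posterior is Normal; its mode equals its mean, the precision-weighted average.
Prior precision 1/σ₀² = 1/1 = 1; data precision n/σ² = 23/16 = 1.4375.
μ̂ = (1·3 + 1.4375·3.17) / (1 + 1.4375) = 7.556875/2.4375 = 12091/3900 ≈ 3.100.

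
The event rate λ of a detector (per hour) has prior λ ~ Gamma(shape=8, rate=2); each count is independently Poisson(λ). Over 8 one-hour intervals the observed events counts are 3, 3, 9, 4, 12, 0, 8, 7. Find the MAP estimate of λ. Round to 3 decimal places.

Σxᵢ = 3+3+9+4+12+0+8+7 = 46, with n = 8.
Posterior ∝ λ^7e^(−2λ) · λ^46e^(−8λ) = λ^53e^(−10λ), i.e. Gamma(shape=54, rate=10).
The mode of a Gamma(a, b) with a ≥ 1 (shape–rate) is (a−1)/b = 53/10 ≈ 5.300.

λ̂_MAP = 5.300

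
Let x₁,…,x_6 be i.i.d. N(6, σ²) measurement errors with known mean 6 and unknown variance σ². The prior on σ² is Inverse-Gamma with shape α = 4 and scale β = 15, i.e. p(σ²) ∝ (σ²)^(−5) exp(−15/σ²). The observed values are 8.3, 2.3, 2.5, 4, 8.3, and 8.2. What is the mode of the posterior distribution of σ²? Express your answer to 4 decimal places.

σ̂²_MAP = 4.7100

Sum of squared deviations about the known mean: SS = (8.3−6)² + (2.3−6)² + (2.5−6)² + (4−6)² + (8.3−6)² + (8.2−6)² = 45.36.
The Normal likelihood contributes (σ²)^(−n/2) exp(−SS/(2σ²)), so the posterior is Inverse-Gamma(α + n/2, β + SS/2) = Inverse-Gamma(7, 37.68).
The mode of Inverse-Gamma(a, b) is b/(a+1) = 37.68/8 ≈ 4.7100.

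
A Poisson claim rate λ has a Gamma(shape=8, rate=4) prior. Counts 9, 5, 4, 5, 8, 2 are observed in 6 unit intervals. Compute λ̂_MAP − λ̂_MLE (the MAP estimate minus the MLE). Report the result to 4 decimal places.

MAP − MLE = -1.5000

Σxᵢ = 33. Posterior is Gamma(41, 10); MAP = (41−1)/10 = 40/10 ≈ 4.00000.
MLE = x̄ = 33/6 ≈ 5.50000.
Difference = 40/10 − 33/6 = -3/2 ≈ -1.5000.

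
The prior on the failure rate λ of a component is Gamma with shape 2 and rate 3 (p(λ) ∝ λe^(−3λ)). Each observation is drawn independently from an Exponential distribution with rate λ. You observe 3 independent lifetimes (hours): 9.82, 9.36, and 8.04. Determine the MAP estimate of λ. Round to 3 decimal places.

The Exponential(rate=λ) likelihood is ∝ λ^n e^(−λΣtᵢ). Here n = 3 and Σtᵢ = 9.82 + 9.36 + 8.04 = 27.22.
Posterior ∝ λe^(−3λ) · λ^3e^(−27.22λ) = λ^4e^(−30.22λ), i.e. Gamma(5, 30.22).
Mode = (a−1)/b = 4/30.22 ≈ 0.132.

λ̂_MAP = 0.132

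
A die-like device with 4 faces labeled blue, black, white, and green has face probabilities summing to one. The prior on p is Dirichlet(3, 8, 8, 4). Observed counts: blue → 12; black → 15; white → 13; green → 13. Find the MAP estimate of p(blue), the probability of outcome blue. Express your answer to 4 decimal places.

The posterior is Dirichlet(αᵢ + nᵢ) = Dirichlet(15, 23, 21, 17).
For a Dirichlet(a₁,…,a_K) with all aᵢ > 1, the mode has j-th component (aⱼ − 1)/(Σaᵢ − K).
Here Σaᵢ = 76 and K = 4, so p(blue) = (15 − 1)/(76 − 4) = 14/72 ≈ 0.1944.

MAP estimate of p(blue) = 0.1944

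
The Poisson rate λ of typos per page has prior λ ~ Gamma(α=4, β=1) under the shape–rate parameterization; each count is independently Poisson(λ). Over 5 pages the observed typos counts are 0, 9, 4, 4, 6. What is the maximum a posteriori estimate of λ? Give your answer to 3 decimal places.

λ̂_MAP = 4.333

Σxᵢ = 0+9+4+4+6 = 23, with n = 5.
Posterior ∝ λ^3e^(−1λ) · λ^23e^(−5λ) = λ^26e^(−6λ), i.e. Gamma(shape=27, rate=6).
The mode of a Gamma(a, b) with a ≥ 1 (shape–rate) is (a−1)/b = 26/6 ≈ 4.333.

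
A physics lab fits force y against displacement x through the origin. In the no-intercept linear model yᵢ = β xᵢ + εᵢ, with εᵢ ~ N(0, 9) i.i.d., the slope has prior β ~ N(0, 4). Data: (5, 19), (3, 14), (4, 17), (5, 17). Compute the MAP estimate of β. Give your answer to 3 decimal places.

β̂_MAP = 3.754

log p(β | y) = −Σ(yᵢ − βxᵢ)²/(2·9) − β²/(2·4) + const.
Setting the derivative to zero: Σxᵢ(yᵢ − βxᵢ)/9 − β/4 = 0, so β = Σxᵢyᵢ / (Σxᵢ² + σ²/τ²).
Σxᵢyᵢ = 5·19 + 3·14 + 4·17 + 5·17 = 290; Σxᵢ² = 75; σ²/τ² = 2.25.
β̂_MAP = 290 / (75 + 2.25) = 290/77.25 ≈ 3.754.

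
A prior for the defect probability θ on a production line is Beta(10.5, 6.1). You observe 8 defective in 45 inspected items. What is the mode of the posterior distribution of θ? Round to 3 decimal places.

Prior: Beta(10.5, 6.1).
Data: 8 successes in 45 trials. The binomial likelihood contributes θ^8(1−θ)^37, so the posterior is Beta(10.5+8, 6.1+37) = Beta(18.5, 43.1).
For Beta(a, b) with a, b > 1 the mode is (a−1)/(a+b−2) = 17.5/59.6 ≈ 0.294.

θ̂_MAP = 0.294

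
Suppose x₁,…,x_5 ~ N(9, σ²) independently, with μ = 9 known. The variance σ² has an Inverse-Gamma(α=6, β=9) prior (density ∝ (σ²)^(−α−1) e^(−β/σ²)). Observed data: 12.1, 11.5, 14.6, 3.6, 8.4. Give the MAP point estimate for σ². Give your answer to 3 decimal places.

Sum of squared deviations about the known mean: SS = (12.1−9)² + (11.5−9)² + (14.6−9)² + (3.6−9)² + (8.4−9)² = 76.74.
The Normal likelihood contributes (σ²)^(−n/2) exp(−SS/(2σ²)), so the posterior is Inverse-Gamma(α + n/2, β + SS/2) = Inverse-Gamma(8.5, 47.37).
The mode of Inverse-Gamma(a, b) is b/(a+1) = 47.37/9.5 ≈ 4.986.

σ̂²_MAP = 4.986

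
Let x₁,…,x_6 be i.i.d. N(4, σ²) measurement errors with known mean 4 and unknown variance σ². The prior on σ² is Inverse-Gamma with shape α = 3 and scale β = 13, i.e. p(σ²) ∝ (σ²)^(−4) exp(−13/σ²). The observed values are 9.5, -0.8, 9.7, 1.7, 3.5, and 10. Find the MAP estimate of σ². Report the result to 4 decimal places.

σ̂²_MAP = 10.9514

Sum of squared deviations about the known mean: SS = (9.5−4)² + (-0.8−4)² + (9.7−4)² + (1.7−4)² + (3.5−4)² + (10−4)² = 127.32.
The Normal likelihood contributes (σ²)^(−n/2) exp(−SS/(2σ²)), so the posterior is Inverse-Gamma(α + n/2, β + SS/2) = Inverse-Gamma(6, 76.66).
The mode of Inverse-Gamma(a, b) is b/(a+1) = 76.66/7 ≈ 10.9514.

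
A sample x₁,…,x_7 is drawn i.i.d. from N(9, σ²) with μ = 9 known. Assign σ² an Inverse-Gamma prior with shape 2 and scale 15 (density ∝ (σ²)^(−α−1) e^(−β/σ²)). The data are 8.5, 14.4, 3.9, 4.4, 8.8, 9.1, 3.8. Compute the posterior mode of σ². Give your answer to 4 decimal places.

σ̂²_MAP = 10.2823

Sum of squared deviations about the known mean: SS = (8.5−9)² + (14.4−9)² + (3.9−9)² + (4.4−9)² + (8.8−9)² + (9.1−9)² + (3.8−9)² = 103.67.
The Normal likelihood contributes (σ²)^(−n/2) exp(−SS/(2σ²)), so the posterior is Inverse-Gamma(α + n/2, β + SS/2) = Inverse-Gamma(5.5, 66.835).
The mode of Inverse-Gamma(a, b) is b/(a+1) = 66.835/6.5 ≈ 10.2823.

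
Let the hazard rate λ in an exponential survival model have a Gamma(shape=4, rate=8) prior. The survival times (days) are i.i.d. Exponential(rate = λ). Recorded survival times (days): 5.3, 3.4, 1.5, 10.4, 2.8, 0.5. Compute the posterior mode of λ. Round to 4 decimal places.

The Exponential(rate=λ) likelihood is ∝ λ^n e^(−λΣtᵢ). Here n = 6 and Σtᵢ = 5.3 + 3.4 + 1.5 + 10.4 + 2.8 + 0.5 = 23.9.
Posterior ∝ λ^3e^(−8λ) · λ^6e^(−23.9λ) = λ^9e^(−31.9λ), i.e. Gamma(10, 31.9).
Mode = (a−1)/b = 9/31.9 ≈ 0.2821.

λ̂_MAP = 0.2821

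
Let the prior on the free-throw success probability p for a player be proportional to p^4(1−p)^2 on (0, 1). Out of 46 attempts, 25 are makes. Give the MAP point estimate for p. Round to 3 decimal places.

The prior density ∝ p^4(1−p)^2 is the kernel of Beta(5, 3).
Data: 25 successes in 46 trials. The binomial likelihood contributes p^25(1−p)^21, so the posterior is Beta(5+25, 3+21) = Beta(30, 24).
For Beta(a, b) with a, b > 1 the mode is (a−1)/(a+b−2) = 29/52 ≈ 0.558.

p̂_MAP = 0.558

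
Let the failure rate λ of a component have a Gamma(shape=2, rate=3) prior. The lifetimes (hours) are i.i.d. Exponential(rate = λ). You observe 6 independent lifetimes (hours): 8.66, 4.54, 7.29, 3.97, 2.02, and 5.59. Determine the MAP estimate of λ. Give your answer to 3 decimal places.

The Exponential(rate=λ) likelihood is ∝ λ^n e^(−λΣtᵢ). Here n = 6 and Σtᵢ = 8.66 + 4.54 + 7.29 + 3.97 + 2.02 + 5.59 = 32.07.
Posterior ∝ λe^(−3λ) · λ^6e^(−32.07λ) = λ^7e^(−35.07λ), i.e. Gamma(8, 35.07).
Mode = (a−1)/b = 7/35.07 ≈ 0.200.

λ̂_MAP = 0.200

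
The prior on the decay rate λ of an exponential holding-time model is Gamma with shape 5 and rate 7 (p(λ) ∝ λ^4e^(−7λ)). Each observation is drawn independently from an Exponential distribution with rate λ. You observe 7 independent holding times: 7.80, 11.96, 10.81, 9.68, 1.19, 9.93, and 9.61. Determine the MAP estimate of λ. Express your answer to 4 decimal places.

The Exponential(rate=λ) likelihood is ∝ λ^n e^(−λΣtᵢ). Here n = 7 and Σtᵢ = 7.80 + 11.96 + 10.81 + 9.68 + 1.19 + 9.93 + 9.61 = 60.98.
Posterior ∝ λ^4e^(−7λ) · λ^7e^(−60.98λ) = λ^11e^(−67.98λ), i.e. Gamma(12, 67.98).
Mode = (a−1)/b = 11/67.98 ≈ 0.1618.

λ̂_MAP = 0.1618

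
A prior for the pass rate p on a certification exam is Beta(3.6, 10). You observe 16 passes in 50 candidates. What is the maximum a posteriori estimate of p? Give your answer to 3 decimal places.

p̂_MAP = 0.302

Prior: Beta(3.6, 10).
Data: 16 successes in 50 trials. The binomial likelihood contributes p^16(1−p)^34, so the posterior is Beta(3.6+16, 10+34) = Beta(19.6, 44).
For Beta(a, b) with a, b > 1 the mode is (a−1)/(a+b−2) = 18.6/61.6 ≈ 0.302.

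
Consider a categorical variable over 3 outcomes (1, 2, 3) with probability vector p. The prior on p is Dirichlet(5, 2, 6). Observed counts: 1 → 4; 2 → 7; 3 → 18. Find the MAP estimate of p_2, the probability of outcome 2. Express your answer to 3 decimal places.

The posterior is Dirichlet(αᵢ + nᵢ) = Dirichlet(9, 9, 24).
For a Dirichlet(a₁,…,a_K) with all aᵢ > 1, the mode has j-th component (aⱼ − 1)/(Σaᵢ − K).
Here Σaᵢ = 42 and K = 3, so p_2 = (9 − 1)/(42 − 3) = 8/39 ≈ 0.205.

MAP estimate: 0.205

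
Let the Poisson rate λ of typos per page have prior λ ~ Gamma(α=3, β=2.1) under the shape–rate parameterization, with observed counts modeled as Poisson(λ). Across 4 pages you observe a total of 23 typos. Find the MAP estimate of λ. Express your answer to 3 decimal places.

Σxᵢ = 23, n = 4.
Posterior ∝ λ^2e^(−2.1λ) · λ^23e^(−4λ) = λ^25e^(−6.1λ), i.e. Gamma(shape=26, rate=6.1).
The mode of a Gamma(a, b) with a ≥ 1 (shape–rate) is (a−1)/b = 25/6.1 ≈ 4.098.

λ̂_MAP = 4.098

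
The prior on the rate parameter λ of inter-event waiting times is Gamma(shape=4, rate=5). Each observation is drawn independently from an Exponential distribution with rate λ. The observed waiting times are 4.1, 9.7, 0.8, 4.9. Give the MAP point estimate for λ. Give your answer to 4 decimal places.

λ̂_MAP = 0.2857

The Exponential(rate=λ) likelihood is ∝ λ^n e^(−λΣtᵢ). Here n = 4 and Σtᵢ = 4.1 + 9.7 + 0.8 + 4.9 = 19.5.
Posterior ∝ λ^3e^(−5λ) · λ^4e^(−19.5λ) = λ^7e^(−24.5λ), i.e. Gamma(8, 24.5).
Mode = (a−1)/b = 7/24.5 ≈ 0.2857.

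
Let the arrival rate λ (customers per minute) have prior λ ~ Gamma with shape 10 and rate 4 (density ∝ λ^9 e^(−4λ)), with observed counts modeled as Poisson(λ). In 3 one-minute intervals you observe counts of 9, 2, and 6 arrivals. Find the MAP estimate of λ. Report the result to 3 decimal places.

Σxᵢ = 9+2+6 = 17, with n = 3.
Posterior ∝ λ^9e^(−4λ) · λ^17e^(−3λ) = λ^26e^(−7λ), i.e. Gamma(shape=27, rate=7).
The mode of a Gamma(a, b) with a ≥ 1 (shape–rate) is (a−1)/b = 26/7 ≈ 3.714.

λ̂_MAP = 3.714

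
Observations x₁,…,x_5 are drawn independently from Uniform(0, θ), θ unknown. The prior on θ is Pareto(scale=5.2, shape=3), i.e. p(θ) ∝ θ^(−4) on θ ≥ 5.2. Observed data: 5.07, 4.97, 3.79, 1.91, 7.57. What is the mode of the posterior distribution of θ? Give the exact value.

The Uniform(0, θ) likelihood is θ^(−n) for θ ≥ max(xᵢ), zero otherwise. Here max(xᵢ) = 7.57.
Posterior ∝ θ^(−4) · θ^(−5) = θ^(−9) on θ ≥ max(5.2, 7.57) = 7.57.
This density is strictly decreasing in θ, so the posterior mode lies at the lower boundary of the support.

θ̂_MAP = 7.57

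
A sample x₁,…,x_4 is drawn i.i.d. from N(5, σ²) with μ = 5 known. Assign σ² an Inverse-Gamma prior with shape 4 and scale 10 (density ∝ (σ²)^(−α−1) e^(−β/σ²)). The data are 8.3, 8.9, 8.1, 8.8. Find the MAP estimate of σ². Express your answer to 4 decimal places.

σ̂²_MAP = 5.0107

Sum of squared deviations about the known mean: SS = (8.3−5)² + (8.9−5)² + (8.1−5)² + (8.8−5)² = 50.15.
The Normal likelihood contributes (σ²)^(−n/2) exp(−SS/(2σ²)), so the posterior is Inverse-Gamma(α + n/2, β + SS/2) = Inverse-Gamma(6, 35.075).
The mode of Inverse-Gamma(a, b) is b/(a+1) = 35.075/7 ≈ 5.0107.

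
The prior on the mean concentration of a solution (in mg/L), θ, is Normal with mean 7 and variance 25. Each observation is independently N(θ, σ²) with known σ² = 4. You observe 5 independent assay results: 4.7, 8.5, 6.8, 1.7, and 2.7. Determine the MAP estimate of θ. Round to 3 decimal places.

n = 5; x̄ = (4.7 + 8.5 + 6.8 + 1.7 + 2.7)/5 = 24.4/5 = 4.88.
For a Normal prior and Normal likelihood with known variance, the posterior is Normal; its mode equals its mean, the precision-weighted average.
Prior precision 1/σ₀² = 1/25 = 0.04; data precision n/σ² = 5/4 = 1.25.
θ̂ = (0.04·7 + 1.25·4.88) / (0.04 + 1.25) = 6.38/1.29 = 638/129 ≈ 4.946.

θ̂_MAP = 4.946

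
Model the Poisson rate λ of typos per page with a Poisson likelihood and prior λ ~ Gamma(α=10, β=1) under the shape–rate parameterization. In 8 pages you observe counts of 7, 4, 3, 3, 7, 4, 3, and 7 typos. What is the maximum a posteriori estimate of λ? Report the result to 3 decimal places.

λ̂_MAP = 5.222

Σxᵢ = 7+4+3+3+7+4+3+7 = 38, with n = 8.
Posterior ∝ λ^9e^(−1λ) · λ^38e^(−8λ) = λ^47e^(−9λ), i.e. Gamma(shape=48, rate=9).
The mode of a Gamma(a, b) with a ≥ 1 (shape–rate) is (a−1)/b = 47/9 ≈ 5.222.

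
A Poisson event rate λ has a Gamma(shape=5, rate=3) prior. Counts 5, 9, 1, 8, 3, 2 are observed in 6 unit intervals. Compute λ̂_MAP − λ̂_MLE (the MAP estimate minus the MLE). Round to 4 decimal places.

Σxᵢ = 28. Posterior is Gamma(33, 9); MAP = (33−1)/9 = 32/9 ≈ 3.55556.
MLE = x̄ = 28/6 ≈ 4.66667.
Difference = 32/9 − 28/6 = -10/9 ≈ -1.1111.

MAP − MLE = -1.1111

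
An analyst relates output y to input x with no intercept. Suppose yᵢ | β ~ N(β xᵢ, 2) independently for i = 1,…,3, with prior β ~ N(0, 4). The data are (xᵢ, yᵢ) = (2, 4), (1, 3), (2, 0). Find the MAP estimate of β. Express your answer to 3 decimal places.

log p(β | y) = −Σ(yᵢ − βxᵢ)²/(2·2) − β²/(2·4) + const.
Setting the derivative to zero: Σxᵢ(yᵢ − βxᵢ)/2 − β/4 = 0, so β = Σxᵢyᵢ / (Σxᵢ² + σ²/τ²).
Σxᵢyᵢ = 2·4 + 1·3 + 2·0 = 11; Σxᵢ² = 9; σ²/τ² = 0.5.
β̂_MAP = 11 / (9 + 0.5) = 11/9.5 ≈ 1.158.

β̂_MAP = 1.158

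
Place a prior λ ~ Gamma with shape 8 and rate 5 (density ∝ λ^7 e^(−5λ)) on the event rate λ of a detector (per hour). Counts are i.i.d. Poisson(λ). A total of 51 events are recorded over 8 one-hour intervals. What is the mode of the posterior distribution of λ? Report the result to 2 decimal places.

Σxᵢ = 51, n = 8.
Posterior ∝ λ^7e^(−5λ) · λ^51e^(−8λ) = λ^58e^(−13λ), i.e. Gamma(shape=59, rate=13).
The mode of a Gamma(a, b) with a ≥ 1 (shape–rate) is (a−1)/b = 58/13 ≈ 4.46.

λ̂_MAP = 4.46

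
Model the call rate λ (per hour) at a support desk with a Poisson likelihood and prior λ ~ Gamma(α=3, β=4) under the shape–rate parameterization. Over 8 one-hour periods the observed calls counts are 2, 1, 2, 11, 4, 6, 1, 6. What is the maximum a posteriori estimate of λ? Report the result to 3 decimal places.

Σxᵢ = 2+1+2+11+4+6+1+6 = 33, with n = 8.
Posterior ∝ λ^2e^(−4λ) · λ^33e^(−8λ) = λ^35e^(−12λ), i.e. Gamma(shape=36, rate=12).
The mode of a Gamma(a, b) with a ≥ 1 (shape–rate) is (a−1)/b = 35/12 ≈ 2.917.

λ̂_MAP = 2.917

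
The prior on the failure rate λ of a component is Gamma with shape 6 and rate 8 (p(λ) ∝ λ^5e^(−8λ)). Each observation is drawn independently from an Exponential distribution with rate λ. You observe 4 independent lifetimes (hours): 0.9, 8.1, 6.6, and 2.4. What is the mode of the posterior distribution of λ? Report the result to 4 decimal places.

λ̂_MAP = 0.3462

The Exponential(rate=λ) likelihood is ∝ λ^n e^(−λΣtᵢ). Here n = 4 and Σtᵢ = 0.9 + 8.1 + 6.6 + 2.4 = 18.
Posterior ∝ λ^5e^(−8λ) · λ^4e^(−18λ) = λ^9e^(−26λ), i.e. Gamma(10, 26).
Mode = (a−1)/b = 9/26 ≈ 0.3462.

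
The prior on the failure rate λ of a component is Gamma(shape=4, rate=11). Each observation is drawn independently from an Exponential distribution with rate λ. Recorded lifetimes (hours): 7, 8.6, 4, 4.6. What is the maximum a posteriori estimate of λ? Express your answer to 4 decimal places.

λ̂_MAP = 0.1989

The Exponential(rate=λ) likelihood is ∝ λ^n e^(−λΣtᵢ). Here n = 4 and Σtᵢ = 7 + 8.6 + 4 + 4.6 = 24.2.
Posterior ∝ λ^3e^(−11λ) · λ^4e^(−24.2λ) = λ^7e^(−35.2λ), i.e. Gamma(8, 35.2).
Mode = (a−1)/b = 7/35.2 ≈ 0.1989.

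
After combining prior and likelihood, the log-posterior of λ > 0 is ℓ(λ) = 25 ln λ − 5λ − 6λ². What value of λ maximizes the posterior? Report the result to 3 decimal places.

λ̂_MAP = 1.250

ℓ'(λ) = 25/λ − 5 − 12λ. Setting this to zero and multiplying by λ: 12λ² + 5λ − 25 = 0.
λ = (−5 + √(5² + 4·12·25)) / (2·12) = (−5 + √1225) / 24 = (−5 + 35)/24 = 5/4.
ℓ''(λ) = −25/λ² − 12 < 0, confirming a maximum.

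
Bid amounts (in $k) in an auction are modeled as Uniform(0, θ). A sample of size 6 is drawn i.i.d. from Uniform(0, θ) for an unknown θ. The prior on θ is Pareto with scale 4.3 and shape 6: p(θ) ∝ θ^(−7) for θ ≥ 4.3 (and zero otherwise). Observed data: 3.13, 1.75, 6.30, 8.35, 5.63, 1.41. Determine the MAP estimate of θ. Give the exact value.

θ̂_MAP = 8.35

The Uniform(0, θ) likelihood is θ^(−n) for θ ≥ max(xᵢ), zero otherwise. Here max(xᵢ) = 8.35.
Posterior ∝ θ^(−7) · θ^(−6) = θ^(−13) on θ ≥ max(4.3, 8.35) = 8.35.
This density is strictly decreasing in θ, so the posterior mode lies at the lower boundary of the support.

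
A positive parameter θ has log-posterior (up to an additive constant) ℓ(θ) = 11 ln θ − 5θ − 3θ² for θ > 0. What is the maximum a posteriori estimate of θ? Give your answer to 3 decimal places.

θ̂_MAP = 1.000

ℓ'(θ) = 11/θ − 5 − 6θ. Setting this to zero and multiplying by θ: 6θ² + 5θ − 11 = 0.
θ = (−5 + √(5² + 4·6·11)) / (2·6) = (−5 + √289) / 12 = (−5 + 17)/12 = 1.
ℓ''(θ) = −11/θ² − 6 < 0, confirming a maximum.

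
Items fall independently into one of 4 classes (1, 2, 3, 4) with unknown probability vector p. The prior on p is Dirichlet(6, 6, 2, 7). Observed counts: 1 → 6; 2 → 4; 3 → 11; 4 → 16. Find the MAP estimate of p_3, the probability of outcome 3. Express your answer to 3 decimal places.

MAP estimate: 0.222

The posterior is Dirichlet(αᵢ + nᵢ) = Dirichlet(12, 10, 13, 23).
For a Dirichlet(a₁,…,a_K) with all aᵢ > 1, the mode has j-th component (aⱼ − 1)/(Σaᵢ − K).
Here Σaᵢ = 58 and K = 4, so p_3 = (13 − 1)/(58 − 4) = 12/54 ≈ 0.222.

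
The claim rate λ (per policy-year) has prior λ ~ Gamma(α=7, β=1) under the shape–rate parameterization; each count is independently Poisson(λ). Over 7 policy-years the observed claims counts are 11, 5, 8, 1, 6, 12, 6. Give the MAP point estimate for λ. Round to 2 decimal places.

Σxᵢ = 11+5+8+1+6+12+6 = 49, with n = 7.
Posterior ∝ λ^6e^(−1λ) · λ^49e^(−7λ) = λ^55e^(−8λ), i.e. Gamma(shape=56, rate=8).
The mode of a Gamma(a, b) with a ≥ 1 (shape–rate) is (a−1)/b = 55/8 ≈ 6.88.

λ̂_MAP = 6.88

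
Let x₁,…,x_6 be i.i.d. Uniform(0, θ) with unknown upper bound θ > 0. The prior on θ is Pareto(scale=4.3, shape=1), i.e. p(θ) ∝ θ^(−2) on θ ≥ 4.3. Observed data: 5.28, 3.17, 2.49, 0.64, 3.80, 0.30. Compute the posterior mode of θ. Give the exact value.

θ̂_MAP = 5.28

The Uniform(0, θ) likelihood is θ^(−n) for θ ≥ max(xᵢ), zero otherwise. Here max(xᵢ) = 5.28.
Posterior ∝ θ^(−2) · θ^(−6) = θ^(−8) on θ ≥ max(4.3, 5.28) = 5.28.
This density is strictly decreasing in θ, so the posterior mode lies at the lower boundary of the support.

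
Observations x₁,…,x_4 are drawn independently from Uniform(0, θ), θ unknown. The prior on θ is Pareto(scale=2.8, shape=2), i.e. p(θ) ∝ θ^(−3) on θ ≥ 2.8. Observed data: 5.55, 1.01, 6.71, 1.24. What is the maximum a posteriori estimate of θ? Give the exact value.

The Uniform(0, θ) likelihood is θ^(−n) for θ ≥ max(xᵢ), zero otherwise. Here max(xᵢ) = 6.71.
Posterior ∝ θ^(−3) · θ^(−4) = θ^(−7) on θ ≥ max(2.8, 6.71) = 6.71.
This density is strictly decreasing in θ, so the posterior mode lies at the lower boundary of the support.

θ̂_MAP = 6.71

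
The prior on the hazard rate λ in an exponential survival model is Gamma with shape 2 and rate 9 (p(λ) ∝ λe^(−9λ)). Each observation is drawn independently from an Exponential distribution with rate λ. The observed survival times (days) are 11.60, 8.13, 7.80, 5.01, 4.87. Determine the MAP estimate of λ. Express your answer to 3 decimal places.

λ̂_MAP = 0.129

The Exponential(rate=λ) likelihood is ∝ λ^n e^(−λΣtᵢ). Here n = 5 and Σtᵢ = 11.60 + 8.13 + 7.80 + 5.01 + 4.87 = 37.41.
Posterior ∝ λe^(−9λ) · λ^5e^(−37.41λ) = λ^6e^(−46.41λ), i.e. Gamma(7, 46.41).
Mode = (a−1)/b = 6/46.41 ≈ 0.129.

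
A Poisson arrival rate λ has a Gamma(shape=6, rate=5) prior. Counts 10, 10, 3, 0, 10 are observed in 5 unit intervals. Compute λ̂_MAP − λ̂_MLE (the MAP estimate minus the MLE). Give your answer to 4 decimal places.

Σxᵢ = 33. Posterior is Gamma(39, 10); MAP = (39−1)/10 = 38/10 ≈ 3.80000.
MLE = x̄ = 33/5 ≈ 6.60000.
Difference = 38/10 − 33/5 = -14/5 ≈ -2.8000.

MAP − MLE = -2.8000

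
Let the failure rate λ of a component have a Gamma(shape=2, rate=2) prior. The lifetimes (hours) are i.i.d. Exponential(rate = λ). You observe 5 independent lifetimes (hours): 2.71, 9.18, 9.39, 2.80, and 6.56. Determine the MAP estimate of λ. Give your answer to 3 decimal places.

λ̂_MAP = 0.184

The Exponential(rate=λ) likelihood is ∝ λ^n e^(−λΣtᵢ). Here n = 5 and Σtᵢ = 2.71 + 9.18 + 9.39 + 2.80 + 6.56 = 30.64.
Posterior ∝ λe^(−2λ) · λ^5e^(−30.64λ) = λ^6e^(−32.64λ), i.e. Gamma(7, 32.64).
Mode = (a−1)/b = 6/32.64 ≈ 0.184.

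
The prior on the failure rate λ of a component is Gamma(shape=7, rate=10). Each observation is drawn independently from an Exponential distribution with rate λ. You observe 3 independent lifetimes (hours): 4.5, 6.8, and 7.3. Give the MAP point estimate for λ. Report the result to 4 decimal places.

λ̂_MAP = 0.3147

The Exponential(rate=λ) likelihood is ∝ λ^n e^(−λΣtᵢ). Here n = 3 and Σtᵢ = 4.5 + 6.8 + 7.3 = 18.6.
Posterior ∝ λ^6e^(−10λ) · λ^3e^(−18.6λ) = λ^9e^(−28.6λ), i.e. Gamma(10, 28.6).
Mode = (a−1)/b = 9/28.6 ≈ 0.3147.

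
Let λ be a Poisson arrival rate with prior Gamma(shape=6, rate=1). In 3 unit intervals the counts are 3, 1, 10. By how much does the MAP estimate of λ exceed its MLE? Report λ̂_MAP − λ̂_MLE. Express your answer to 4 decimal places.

Σxᵢ = 14. Posterior is Gamma(20, 4); MAP = (20−1)/4 = 19/4 ≈ 4.75000.
MLE = x̄ = 14/3 ≈ 4.66667.
Difference = 19/4 − 14/3 = 1/12 ≈ 0.0833.

MAP − MLE = 0.0833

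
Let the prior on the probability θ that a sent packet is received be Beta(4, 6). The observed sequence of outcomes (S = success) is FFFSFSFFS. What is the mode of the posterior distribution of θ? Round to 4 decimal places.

θ̂_MAP = 0.3529

Prior: Beta(4, 6).
Data: 3 successes in 9 trials (from the sequence). The binomial likelihood contributes θ^3(1−θ)^6, so the posterior is Beta(4+3, 6+6) = Beta(7, 12).
For Beta(a, b) with a, b > 1 the mode is (a−1)/(a+b−2) = 6/17 ≈ 0.3529.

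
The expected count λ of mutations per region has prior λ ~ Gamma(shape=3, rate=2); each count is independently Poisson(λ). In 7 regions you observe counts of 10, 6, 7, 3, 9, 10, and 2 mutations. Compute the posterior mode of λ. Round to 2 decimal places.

λ̂_MAP = 5.44

Σxᵢ = 10+6+7+3+9+10+2 = 47, with n = 7.
Posterior ∝ λ^2e^(−2λ) · λ^47e^(−7λ) = λ^49e^(−9λ), i.e. Gamma(shape=50, rate=9).
The mode of a Gamma(a, b) with a ≥ 1 (shape–rate) is (a−1)/b = 49/9 ≈ 5.44.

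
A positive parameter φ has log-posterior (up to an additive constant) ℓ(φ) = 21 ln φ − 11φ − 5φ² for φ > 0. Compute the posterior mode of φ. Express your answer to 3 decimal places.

φ̂_MAP = 1.000

ℓ'(φ) = 21/φ − 11 − 10φ. Setting this to zero and multiplying by φ: 10φ² + 11φ − 21 = 0.
φ = (−11 + √(11² + 4·10·21)) / (2·10) = (−11 + √961) / 20 = (−11 + 31)/20 = 1.
ℓ''(φ) = −21/φ² − 10 < 0, confirming a maximum.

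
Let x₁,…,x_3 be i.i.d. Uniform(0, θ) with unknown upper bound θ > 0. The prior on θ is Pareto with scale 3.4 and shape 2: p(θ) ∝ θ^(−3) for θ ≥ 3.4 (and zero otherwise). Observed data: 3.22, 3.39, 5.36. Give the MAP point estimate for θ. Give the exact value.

θ̂_MAP = 5.36

The Uniform(0, θ) likelihood is θ^(−n) for θ ≥ max(xᵢ), zero otherwise. Here max(xᵢ) = 5.36.
Posterior ∝ θ^(−3) · θ^(−3) = θ^(−6) on θ ≥ max(3.4, 5.36) = 5.36.
This density is strictly decreasing in θ, so the posterior mode lies at the lower boundary of the support.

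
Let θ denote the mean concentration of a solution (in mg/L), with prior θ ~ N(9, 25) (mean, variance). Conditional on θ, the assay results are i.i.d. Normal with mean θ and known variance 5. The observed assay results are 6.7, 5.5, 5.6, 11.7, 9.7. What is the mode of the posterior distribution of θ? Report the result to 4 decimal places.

n = 5; x̄ = (6.7 + 5.5 + 5.6 + 11.7 + 9.7)/5 = 39.2/5 = 7.84.
For a Normal prior and Normal likelihood with known variance, the posterior is Normal; its mode equals its mean, the precision-weighted average.
Prior precision 1/σ₀² = 1/25 = 0.04; data precision n/σ² = 5/5 = 1.
θ̂ = (0.04·9 + 1·7.84) / (0.04 + 1) = 8.2/1.04 = 205/26 ≈ 7.8846.

θ̂_MAP = 7.8846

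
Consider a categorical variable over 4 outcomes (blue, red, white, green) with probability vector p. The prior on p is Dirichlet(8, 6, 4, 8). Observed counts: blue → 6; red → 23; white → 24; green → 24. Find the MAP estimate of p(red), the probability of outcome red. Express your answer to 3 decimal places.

MAP estimate of p(red) = 0.283

The posterior is Dirichlet(αᵢ + nᵢ) = Dirichlet(14, 29, 28, 32).
For a Dirichlet(a₁,…,a_K) with all aᵢ > 1, the mode has j-th component (aⱼ − 1)/(Σaᵢ − K).
Here Σaᵢ = 103 and K = 4, so p(red) = (29 − 1)/(103 − 4) = 28/99 ≈ 0.283.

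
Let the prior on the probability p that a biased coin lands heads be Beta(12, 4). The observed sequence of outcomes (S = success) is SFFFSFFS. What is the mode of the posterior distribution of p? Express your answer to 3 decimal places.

p̂_MAP = 0.636

Prior: Beta(12, 4).
Data: 3 successes in 8 trials (from the sequence). The binomial likelihood contributes p^3(1−p)^5, so the posterior is Beta(12+3, 4+5) = Beta(15, 9).
For Beta(a, b) with a, b > 1 the mode is (a−1)/(a+b−2) = 14/22 ≈ 0.636.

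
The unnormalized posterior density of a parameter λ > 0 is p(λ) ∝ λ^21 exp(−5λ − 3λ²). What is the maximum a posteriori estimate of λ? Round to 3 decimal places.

λ̂_MAP = 1.500

ℓ'(λ) = 21/λ − 5 − 6λ. Setting this to zero and multiplying by λ: 6λ² + 5λ − 21 = 0.
λ = (−5 + √(5² + 4·6·21)) / (2·6) = (−5 + √529) / 12 = (−5 + 23)/12 = 3/2.
ℓ''(λ) = −21/λ² − 6 < 0, confirming a maximum.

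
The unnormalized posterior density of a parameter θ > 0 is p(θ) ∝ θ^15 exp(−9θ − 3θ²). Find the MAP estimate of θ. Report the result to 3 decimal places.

ℓ'(θ) = 15/θ − 9 − 6θ. Setting this to zero and multiplying by θ: 6θ² + 9θ − 15 = 0.
θ = (−9 + √(9² + 4·6·15)) / (2·6) = (−9 + √441) / 12 = (−9 + 21)/12 = 1.
ℓ''(θ) = −15/θ² − 6 < 0, confirming a maximum.

θ̂_MAP = 1.000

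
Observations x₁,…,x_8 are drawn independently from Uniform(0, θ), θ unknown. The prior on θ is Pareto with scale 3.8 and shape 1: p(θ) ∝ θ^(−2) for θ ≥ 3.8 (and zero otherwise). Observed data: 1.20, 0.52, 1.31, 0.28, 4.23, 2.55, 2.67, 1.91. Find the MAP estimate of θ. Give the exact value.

θ̂_MAP = 4.23

The Uniform(0, θ) likelihood is θ^(−n) for θ ≥ max(xᵢ), zero otherwise. Here max(xᵢ) = 4.23.
Posterior ∝ θ^(−2) · θ^(−8) = θ^(−10) on θ ≥ max(3.8, 4.23) = 4.23.
This density is strictly decreasing in θ, so the posterior mode lies at the lower boundary of the support.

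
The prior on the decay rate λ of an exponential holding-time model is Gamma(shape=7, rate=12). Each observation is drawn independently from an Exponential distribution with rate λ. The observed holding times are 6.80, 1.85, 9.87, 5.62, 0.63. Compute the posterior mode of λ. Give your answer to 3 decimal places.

λ̂_MAP = 0.299

The Exponential(rate=λ) likelihood is ∝ λ^n e^(−λΣtᵢ). Here n = 5 and Σtᵢ = 6.80 + 1.85 + 9.87 + 5.62 + 0.63 = 24.77.
Posterior ∝ λ^6e^(−12λ) · λ^5e^(−24.77λ) = λ^11e^(−36.77λ), i.e. Gamma(12, 36.77).
Mode = (a−1)/b = 11/36.77 ≈ 0.299.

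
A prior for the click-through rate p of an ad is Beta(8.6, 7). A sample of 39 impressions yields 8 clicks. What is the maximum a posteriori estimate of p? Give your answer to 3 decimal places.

Prior: Beta(8.6, 7).
Data: 8 successes in 39 trials. The binomial likelihood contributes p^8(1−p)^31, so the posterior is Beta(8.6+8, 7+31) = Beta(16.6, 38).
For Beta(a, b) with a, b > 1 the mode is (a−1)/(a+b−2) = 15.6/52.6 ≈ 0.297.

p̂_MAP = 0.297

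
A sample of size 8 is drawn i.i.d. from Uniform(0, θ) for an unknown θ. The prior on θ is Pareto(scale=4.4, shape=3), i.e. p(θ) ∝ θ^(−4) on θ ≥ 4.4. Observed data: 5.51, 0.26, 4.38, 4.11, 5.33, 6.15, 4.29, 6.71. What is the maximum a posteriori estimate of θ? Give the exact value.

θ̂_MAP = 6.71

The Uniform(0, θ) likelihood is θ^(−n) for θ ≥ max(xᵢ), zero otherwise. Here max(xᵢ) = 6.71.
Posterior ∝ θ^(−4) · θ^(−8) = θ^(−12) on θ ≥ max(4.4, 6.71) = 6.71.
This density is strictly decreasing in θ, so the posterior mode lies at the lower boundary of the support.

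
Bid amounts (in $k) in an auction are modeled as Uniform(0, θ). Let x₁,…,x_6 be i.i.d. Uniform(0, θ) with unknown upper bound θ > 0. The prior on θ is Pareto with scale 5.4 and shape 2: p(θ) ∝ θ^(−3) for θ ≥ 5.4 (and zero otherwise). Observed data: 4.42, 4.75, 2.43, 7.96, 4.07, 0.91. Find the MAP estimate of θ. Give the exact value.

θ̂_MAP = 7.96

The Uniform(0, θ) likelihood is θ^(−n) for θ ≥ max(xᵢ), zero otherwise. Here max(xᵢ) = 7.96.
Posterior ∝ θ^(−3) · θ^(−6) = θ^(−9) on θ ≥ max(5.4, 7.96) = 7.96.
This density is strictly decreasing in θ, so the posterior mode lies at the lower boundary of the support.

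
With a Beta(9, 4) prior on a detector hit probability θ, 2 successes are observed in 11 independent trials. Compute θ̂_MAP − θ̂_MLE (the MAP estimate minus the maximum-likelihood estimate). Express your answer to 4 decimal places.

Posterior is Beta(11, 13); MAP = (11−1)/(24−2) = 10/22 ≈ 0.45455.
MLE ignores the prior: θ̂_MLE = k/n = 2/11 ≈ 0.18182.
Difference = 10/22 − 2/11 = 3/11 ≈ 0.2727.

MAP − MLE = 0.2727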